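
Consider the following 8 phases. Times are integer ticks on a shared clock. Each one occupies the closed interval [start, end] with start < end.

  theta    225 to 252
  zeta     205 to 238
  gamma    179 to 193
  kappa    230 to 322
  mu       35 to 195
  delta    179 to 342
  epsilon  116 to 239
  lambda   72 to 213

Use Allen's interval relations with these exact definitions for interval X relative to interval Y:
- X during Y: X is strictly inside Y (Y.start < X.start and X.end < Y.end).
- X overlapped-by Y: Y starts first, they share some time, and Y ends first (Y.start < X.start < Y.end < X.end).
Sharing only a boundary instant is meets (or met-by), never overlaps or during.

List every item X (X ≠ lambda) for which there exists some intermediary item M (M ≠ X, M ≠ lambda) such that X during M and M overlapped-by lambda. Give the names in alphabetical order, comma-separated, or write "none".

Target lambda = [72, 213].
Intermediaries M with M overlapped-by lambda: delta, epsilon, zeta.
Via delta — items with X during delta: kappa, theta, zeta.
Via epsilon — items with X during epsilon: gamma, zeta.
Via zeta — items with X during zeta: none.
Union: gamma, kappa, theta, zeta.

gamma, kappa, theta, zeta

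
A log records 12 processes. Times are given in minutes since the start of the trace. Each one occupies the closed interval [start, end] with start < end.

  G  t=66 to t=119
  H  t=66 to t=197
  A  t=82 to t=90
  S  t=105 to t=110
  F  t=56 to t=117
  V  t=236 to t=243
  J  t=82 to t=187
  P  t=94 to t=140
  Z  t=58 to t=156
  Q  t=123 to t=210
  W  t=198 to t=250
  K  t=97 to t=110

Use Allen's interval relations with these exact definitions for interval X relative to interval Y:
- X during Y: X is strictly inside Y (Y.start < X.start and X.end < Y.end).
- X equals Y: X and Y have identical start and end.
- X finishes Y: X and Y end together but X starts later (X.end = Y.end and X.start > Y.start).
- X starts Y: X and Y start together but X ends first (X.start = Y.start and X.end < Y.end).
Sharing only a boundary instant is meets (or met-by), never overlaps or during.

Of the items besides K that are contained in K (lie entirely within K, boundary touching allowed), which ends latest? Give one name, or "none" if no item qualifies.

S

Target K = [t=97, t=110].
A [t=82, t=90] → before → excluded.
F [t=56, t=117] → contains → excluded.
G [t=66, t=119] → contains → excluded.
H [t=66, t=197] → contains → excluded.
J [t=82, t=187] → contains → excluded.
P [t=94, t=140] → contains → excluded.
Q [t=123, t=210] → after → excluded.
S [t=105, t=110] → finishes → candidate.
V [t=236, t=243] → after → excluded.
W [t=198, t=250] → after → excluded.
Z [t=58, t=156] → contains → excluded.
Among candidates, latest end is t=110 → S.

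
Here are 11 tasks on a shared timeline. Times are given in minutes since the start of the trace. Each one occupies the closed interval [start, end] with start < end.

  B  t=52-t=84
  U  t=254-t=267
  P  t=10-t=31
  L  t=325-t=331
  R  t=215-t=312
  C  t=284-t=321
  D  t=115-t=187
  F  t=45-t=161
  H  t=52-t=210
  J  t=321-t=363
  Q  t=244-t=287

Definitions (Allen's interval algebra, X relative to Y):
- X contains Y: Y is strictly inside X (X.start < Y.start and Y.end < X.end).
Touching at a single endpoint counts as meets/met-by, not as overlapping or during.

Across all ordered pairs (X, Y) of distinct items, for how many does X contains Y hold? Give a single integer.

6

Checking all 110 ordered pairs for relation 'contains'; matching pairs in alphabetical order:
(F, B): F contains B ✓
(H, D): H contains D ✓
(J, L): J contains L ✓
(Q, U): Q contains U ✓
(R, Q): R contains Q ✓
(R, U): R contains U ✓
Count: 6.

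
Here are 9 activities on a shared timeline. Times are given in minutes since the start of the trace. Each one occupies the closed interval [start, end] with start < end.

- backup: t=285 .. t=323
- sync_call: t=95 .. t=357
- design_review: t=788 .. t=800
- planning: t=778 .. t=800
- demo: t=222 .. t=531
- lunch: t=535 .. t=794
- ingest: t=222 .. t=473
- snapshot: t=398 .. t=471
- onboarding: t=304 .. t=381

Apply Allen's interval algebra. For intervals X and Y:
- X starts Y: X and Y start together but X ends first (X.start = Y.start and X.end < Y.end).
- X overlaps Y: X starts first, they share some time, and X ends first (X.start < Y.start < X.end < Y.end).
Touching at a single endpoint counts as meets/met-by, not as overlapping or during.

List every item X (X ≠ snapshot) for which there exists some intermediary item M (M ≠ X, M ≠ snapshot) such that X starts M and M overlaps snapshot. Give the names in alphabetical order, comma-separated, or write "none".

Target snapshot = [t=398, t=471].
Intermediaries M with M overlaps snapshot: none.
Union: none.

none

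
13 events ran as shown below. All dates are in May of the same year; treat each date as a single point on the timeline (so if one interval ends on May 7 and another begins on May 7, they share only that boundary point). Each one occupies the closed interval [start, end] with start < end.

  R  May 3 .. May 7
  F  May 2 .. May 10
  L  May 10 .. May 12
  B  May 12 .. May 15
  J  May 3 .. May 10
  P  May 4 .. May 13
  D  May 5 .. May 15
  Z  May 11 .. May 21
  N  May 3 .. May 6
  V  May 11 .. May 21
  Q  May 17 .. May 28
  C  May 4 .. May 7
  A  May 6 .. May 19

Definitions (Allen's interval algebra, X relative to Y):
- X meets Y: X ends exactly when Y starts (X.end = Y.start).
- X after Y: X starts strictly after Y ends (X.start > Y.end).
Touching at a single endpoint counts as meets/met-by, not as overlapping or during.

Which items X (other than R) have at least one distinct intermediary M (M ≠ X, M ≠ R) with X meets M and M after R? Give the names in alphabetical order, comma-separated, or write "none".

F, J, L

Target R = [May 3, May 7].
Intermediaries M with M after R: B, L, Q, V, Z.
Via B — items with X meets B: L.
Via L — items with X meets L: F, J.
Via Q — items with X meets Q: none.
Via V — items with X meets V: none.
Via Z — items with X meets Z: none.
Union: F, J, L.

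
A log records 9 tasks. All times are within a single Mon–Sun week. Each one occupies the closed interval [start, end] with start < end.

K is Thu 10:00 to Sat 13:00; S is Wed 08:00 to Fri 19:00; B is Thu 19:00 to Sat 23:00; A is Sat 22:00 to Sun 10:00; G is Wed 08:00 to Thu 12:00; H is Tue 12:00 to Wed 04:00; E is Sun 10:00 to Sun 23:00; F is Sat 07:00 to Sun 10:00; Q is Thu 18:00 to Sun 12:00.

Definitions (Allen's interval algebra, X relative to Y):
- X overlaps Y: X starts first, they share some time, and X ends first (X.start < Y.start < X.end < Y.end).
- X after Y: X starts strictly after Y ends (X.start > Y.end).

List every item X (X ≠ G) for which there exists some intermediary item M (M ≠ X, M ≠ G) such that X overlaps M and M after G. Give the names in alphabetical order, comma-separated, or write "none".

Target G = [Wed 08:00, Thu 12:00].
Intermediaries M with M after G: A, B, E, F, Q.
Via A — items with X overlaps A: B.
Via B — items with X overlaps B: K, S.
Via E — items with X overlaps E: Q.
Via F — items with X overlaps F: B, K.
Via Q — items with X overlaps Q: K, S.
Union: B, K, Q, S.

B, K, Q, S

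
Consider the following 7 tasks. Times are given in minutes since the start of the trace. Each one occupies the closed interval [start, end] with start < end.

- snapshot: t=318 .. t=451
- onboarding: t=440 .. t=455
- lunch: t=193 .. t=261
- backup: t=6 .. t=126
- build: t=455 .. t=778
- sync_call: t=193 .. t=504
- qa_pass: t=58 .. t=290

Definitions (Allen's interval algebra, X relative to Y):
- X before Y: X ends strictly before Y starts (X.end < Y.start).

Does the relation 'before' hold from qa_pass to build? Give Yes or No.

Yes

qa_pass = [t=58, t=290], build = [t=455, t=778].
Actual relation of qa_pass to build: before.
Asked whether 'before' holds → Yes.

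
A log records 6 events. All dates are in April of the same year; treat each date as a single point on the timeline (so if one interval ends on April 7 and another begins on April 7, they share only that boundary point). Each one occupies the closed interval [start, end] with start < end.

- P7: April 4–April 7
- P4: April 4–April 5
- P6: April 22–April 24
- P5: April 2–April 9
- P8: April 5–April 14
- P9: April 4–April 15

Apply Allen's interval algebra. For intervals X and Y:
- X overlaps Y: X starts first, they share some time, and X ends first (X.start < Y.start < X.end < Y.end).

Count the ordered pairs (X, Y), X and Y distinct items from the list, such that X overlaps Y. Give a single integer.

Checking all 30 ordered pairs for relation 'overlaps'; matching pairs in alphabetical order:
(P5, P8): P5 overlaps P8 ✓
(P5, P9): P5 overlaps P9 ✓
(P7, P8): P7 overlaps P8 ✓
Count: 3.

3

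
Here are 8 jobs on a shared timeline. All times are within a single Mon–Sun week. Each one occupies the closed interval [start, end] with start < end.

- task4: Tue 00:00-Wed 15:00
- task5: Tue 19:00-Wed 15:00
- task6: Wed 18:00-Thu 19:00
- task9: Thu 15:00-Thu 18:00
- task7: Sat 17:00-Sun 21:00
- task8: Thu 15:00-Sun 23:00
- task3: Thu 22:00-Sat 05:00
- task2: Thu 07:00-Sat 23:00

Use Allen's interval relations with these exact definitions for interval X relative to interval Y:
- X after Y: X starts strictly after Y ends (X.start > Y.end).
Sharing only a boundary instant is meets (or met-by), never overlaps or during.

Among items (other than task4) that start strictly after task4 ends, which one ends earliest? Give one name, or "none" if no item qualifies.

Target task4 = [Tue 00:00, Wed 15:00].
task2 [Thu 07:00, Sat 23:00] → after → candidate.
task3 [Thu 22:00, Sat 05:00] → after → candidate.
task5 [Tue 19:00, Wed 15:00] → finishes → excluded.
task6 [Wed 18:00, Thu 19:00] → after → candidate.
task7 [Sat 17:00, Sun 21:00] → after → candidate.
task8 [Thu 15:00, Sun 23:00] → after → candidate.
task9 [Thu 15:00, Thu 18:00] → after → candidate.
Among candidates, earliest end is Thu 18:00 → task9.

task9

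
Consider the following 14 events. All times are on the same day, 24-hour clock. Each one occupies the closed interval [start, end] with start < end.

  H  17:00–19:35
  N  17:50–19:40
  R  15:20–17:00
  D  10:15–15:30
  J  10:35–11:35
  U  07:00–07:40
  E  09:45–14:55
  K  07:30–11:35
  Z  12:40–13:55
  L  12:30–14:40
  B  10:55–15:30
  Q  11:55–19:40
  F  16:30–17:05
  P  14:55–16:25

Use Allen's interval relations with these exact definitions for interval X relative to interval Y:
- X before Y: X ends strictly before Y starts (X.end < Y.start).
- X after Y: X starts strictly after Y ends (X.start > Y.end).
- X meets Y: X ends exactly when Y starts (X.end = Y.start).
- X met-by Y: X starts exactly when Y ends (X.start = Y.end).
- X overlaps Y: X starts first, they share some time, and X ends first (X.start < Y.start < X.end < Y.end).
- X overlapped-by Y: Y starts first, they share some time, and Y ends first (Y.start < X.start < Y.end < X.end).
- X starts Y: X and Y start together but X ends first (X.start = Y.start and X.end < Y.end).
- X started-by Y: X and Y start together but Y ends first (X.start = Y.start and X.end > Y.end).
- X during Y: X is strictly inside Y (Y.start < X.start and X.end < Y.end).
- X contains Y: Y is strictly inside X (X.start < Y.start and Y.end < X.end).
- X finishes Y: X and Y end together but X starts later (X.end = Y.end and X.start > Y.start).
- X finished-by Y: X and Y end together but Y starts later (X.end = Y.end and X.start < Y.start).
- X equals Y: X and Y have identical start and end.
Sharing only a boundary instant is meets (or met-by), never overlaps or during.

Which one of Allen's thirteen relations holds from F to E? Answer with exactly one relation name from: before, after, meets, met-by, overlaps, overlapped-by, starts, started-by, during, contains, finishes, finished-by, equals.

F = [16:30, 17:05]; E = [09:45, 14:55].
Compare endpoints: F.start > E.start, F.start > E.end, F.end > E.start, F.end > E.end.
That pattern is 'after'.

after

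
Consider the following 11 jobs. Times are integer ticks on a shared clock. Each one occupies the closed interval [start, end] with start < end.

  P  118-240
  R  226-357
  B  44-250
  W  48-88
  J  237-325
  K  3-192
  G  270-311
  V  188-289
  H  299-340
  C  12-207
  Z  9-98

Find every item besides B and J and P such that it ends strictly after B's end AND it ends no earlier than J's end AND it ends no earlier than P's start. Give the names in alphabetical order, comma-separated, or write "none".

Conditions: its end is strictly after B's end (X.end > 250) AND its end is no earlier than J's end (X.end >= 325) AND its end is no earlier than P's start (X.end >= 118).
C: end 207 > 250? ✗; end 207 >= 325? ✗; end 207 >= 118? ✓ → no.
G: end 311 > 250? ✓; end 311 >= 325? ✗; end 311 >= 118? ✓ → no.
H: end 340 > 250? ✓; end 340 >= 325? ✓; end 340 >= 118? ✓ → yes.
K: end 192 > 250? ✗; end 192 >= 325? ✗; end 192 >= 118? ✓ → no.
R: end 357 > 250? ✓; end 357 >= 325? ✓; end 357 >= 118? ✓ → yes.
V: end 289 > 250? ✓; end 289 >= 325? ✗; end 289 >= 118? ✓ → no.
W: end 88 > 250? ✗; end 88 >= 325? ✗; end 88 >= 118? ✗ → no.
Z: end 98 > 250? ✗; end 98 >= 325? ✗; end 98 >= 118? ✗ → no.
Result: H, R.

H, R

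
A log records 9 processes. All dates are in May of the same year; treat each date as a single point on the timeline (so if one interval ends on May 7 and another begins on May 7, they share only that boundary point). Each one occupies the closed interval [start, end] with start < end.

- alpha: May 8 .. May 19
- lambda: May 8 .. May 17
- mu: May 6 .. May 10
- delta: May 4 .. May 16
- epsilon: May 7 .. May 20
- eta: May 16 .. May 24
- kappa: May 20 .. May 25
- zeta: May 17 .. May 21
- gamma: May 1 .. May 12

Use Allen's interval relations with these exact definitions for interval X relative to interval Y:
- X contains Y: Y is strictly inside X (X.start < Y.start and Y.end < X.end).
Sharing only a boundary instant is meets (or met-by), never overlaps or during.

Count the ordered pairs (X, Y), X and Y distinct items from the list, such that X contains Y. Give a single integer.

Checking all 72 ordered pairs for relation 'contains'; matching pairs in alphabetical order:
(delta, mu): delta contains mu ✓
(epsilon, alpha): epsilon contains alpha ✓
(epsilon, lambda): epsilon contains lambda ✓
(eta, zeta): eta contains zeta ✓
(gamma, mu): gamma contains mu ✓
Count: 5.

5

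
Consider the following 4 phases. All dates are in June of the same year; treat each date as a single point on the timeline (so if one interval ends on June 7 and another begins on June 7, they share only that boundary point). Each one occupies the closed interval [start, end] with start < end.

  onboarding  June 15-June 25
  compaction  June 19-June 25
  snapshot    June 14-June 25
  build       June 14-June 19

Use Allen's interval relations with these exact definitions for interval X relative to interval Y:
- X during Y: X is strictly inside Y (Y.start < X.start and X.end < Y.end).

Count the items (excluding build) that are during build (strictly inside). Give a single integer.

Target build = [June 14, June 19].
compaction [June 19, June 25] → met-by → no.
onboarding [June 15, June 25] → overlapped-by → no.
snapshot [June 14, June 25] → started-by → no.
Total: 0.

0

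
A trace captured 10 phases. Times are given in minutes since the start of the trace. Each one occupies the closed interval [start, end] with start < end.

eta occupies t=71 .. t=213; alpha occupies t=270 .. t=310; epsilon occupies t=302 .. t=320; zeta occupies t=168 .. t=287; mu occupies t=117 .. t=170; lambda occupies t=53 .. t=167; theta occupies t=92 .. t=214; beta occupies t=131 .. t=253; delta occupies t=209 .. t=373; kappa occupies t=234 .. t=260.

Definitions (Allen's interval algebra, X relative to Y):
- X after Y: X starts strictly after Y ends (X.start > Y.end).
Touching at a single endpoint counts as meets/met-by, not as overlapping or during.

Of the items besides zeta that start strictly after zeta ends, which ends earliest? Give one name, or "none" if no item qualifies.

Target zeta = [t=168, t=287].
alpha [t=270, t=310] → overlapped-by → excluded.
beta [t=131, t=253] → overlaps → excluded.
delta [t=209, t=373] → overlapped-by → excluded.
epsilon [t=302, t=320] → after → candidate.
eta [t=71, t=213] → overlaps → excluded.
kappa [t=234, t=260] → during → excluded.
lambda [t=53, t=167] → before → excluded.
mu [t=117, t=170] → overlaps → excluded.
theta [t=92, t=214] → overlaps → excluded.
Among candidates, earliest end is t=320 → epsilon.

epsilon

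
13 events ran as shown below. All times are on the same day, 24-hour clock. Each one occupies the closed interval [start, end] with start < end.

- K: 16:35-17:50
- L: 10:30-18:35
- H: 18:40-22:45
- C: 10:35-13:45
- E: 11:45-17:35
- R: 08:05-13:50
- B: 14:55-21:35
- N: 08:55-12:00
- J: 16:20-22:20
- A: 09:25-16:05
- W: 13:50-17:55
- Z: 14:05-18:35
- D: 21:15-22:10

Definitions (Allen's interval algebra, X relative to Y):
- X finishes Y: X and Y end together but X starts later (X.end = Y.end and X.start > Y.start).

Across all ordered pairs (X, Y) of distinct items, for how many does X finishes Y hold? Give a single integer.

1

Checking all 156 ordered pairs for relation 'finishes'; matching pairs in alphabetical order:
(Z, L): Z finishes L ✓
Count: 1.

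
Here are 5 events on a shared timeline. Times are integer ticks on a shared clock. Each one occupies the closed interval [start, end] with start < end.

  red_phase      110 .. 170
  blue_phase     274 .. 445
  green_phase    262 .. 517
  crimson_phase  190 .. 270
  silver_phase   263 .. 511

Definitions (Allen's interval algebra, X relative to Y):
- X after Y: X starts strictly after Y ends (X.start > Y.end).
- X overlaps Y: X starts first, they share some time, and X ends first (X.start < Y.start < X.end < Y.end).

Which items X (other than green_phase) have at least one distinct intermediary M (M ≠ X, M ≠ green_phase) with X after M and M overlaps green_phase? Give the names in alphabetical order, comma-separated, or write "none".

blue_phase

Target green_phase = [262, 517].
Intermediaries M with M overlaps green_phase: crimson_phase.
Via crimson_phase — items with X after crimson_phase: blue_phase.
Union: blue_phase.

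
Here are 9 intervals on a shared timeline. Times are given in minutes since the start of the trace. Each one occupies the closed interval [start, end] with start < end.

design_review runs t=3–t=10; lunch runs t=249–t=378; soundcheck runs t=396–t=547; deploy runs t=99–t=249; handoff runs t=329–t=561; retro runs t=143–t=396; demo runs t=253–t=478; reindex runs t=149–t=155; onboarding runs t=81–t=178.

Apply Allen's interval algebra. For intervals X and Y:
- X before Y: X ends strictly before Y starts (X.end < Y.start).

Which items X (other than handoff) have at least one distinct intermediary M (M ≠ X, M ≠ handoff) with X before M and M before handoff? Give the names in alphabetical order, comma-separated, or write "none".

Target handoff = [t=329, t=561].
Intermediaries M with M before handoff: deploy, design_review, onboarding, reindex.
Via deploy — items with X before deploy: design_review.
Via design_review — items with X before design_review: none.
Via onboarding — items with X before onboarding: design_review.
Via reindex — items with X before reindex: design_review.
Union: design_review.

design_review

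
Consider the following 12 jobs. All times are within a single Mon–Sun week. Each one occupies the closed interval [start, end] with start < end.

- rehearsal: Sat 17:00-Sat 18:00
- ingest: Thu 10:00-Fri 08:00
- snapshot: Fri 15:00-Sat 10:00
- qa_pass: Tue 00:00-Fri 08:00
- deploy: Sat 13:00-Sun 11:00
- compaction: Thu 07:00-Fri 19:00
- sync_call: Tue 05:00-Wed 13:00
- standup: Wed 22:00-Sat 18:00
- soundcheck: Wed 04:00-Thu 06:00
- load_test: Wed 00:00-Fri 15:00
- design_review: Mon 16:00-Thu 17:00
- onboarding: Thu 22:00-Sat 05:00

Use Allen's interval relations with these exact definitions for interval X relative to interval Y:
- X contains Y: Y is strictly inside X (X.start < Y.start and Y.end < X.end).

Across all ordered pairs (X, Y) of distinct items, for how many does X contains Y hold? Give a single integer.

12

Checking all 132 ordered pairs for relation 'contains'; matching pairs in alphabetical order:
(compaction, ingest): compaction contains ingest ✓
(deploy, rehearsal): deploy contains rehearsal ✓
(design_review, soundcheck): design_review contains soundcheck ✓
(design_review, sync_call): design_review contains sync_call ✓
(load_test, ingest): load_test contains ingest ✓
(load_test, soundcheck): load_test contains soundcheck ✓
(qa_pass, soundcheck): qa_pass contains soundcheck ✓
(qa_pass, sync_call): qa_pass contains sync_call ✓
(standup, compaction): standup contains compaction ✓
(standup, ingest): standup contains ingest ✓
(standup, onboarding): standup contains onboarding ✓
(standup, snapshot): standup contains snapshot ✓
Count: 12.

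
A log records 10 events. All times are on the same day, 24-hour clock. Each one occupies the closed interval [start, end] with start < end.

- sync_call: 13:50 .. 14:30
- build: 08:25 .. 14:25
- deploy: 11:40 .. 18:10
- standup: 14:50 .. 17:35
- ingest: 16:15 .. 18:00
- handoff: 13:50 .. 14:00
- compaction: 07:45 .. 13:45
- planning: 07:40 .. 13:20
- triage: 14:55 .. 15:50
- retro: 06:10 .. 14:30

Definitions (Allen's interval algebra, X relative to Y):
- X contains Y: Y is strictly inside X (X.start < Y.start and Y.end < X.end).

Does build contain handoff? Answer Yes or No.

build = [08:25, 14:25], handoff = [13:50, 14:00].
Actual relation of build to handoff: contains.
Asked whether 'contains' holds → Yes.

Yes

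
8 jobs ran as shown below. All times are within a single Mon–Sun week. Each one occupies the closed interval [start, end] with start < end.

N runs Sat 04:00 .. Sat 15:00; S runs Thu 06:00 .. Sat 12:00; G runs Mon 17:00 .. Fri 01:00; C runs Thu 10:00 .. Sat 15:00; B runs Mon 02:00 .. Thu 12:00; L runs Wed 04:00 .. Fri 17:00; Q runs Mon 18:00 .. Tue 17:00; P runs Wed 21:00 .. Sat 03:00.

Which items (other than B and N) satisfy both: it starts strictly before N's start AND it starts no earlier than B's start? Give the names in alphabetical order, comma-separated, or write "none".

C, G, L, P, Q, S

Conditions: its start is strictly before N's start (X.start < Sat 04:00) AND its start is no earlier than B's start (X.start >= Mon 02:00).
C: start Thu 10:00 < Sat 04:00? ✓; start Thu 10:00 >= Mon 02:00? ✓ → yes.
G: start Mon 17:00 < Sat 04:00? ✓; start Mon 17:00 >= Mon 02:00? ✓ → yes.
L: start Wed 04:00 < Sat 04:00? ✓; start Wed 04:00 >= Mon 02:00? ✓ → yes.
P: start Wed 21:00 < Sat 04:00? ✓; start Wed 21:00 >= Mon 02:00? ✓ → yes.
Q: start Mon 18:00 < Sat 04:00? ✓; start Mon 18:00 >= Mon 02:00? ✓ → yes.
S: start Thu 06:00 < Sat 04:00? ✓; start Thu 06:00 >= Mon 02:00? ✓ → yes.
Result: C, G, L, P, Q, S.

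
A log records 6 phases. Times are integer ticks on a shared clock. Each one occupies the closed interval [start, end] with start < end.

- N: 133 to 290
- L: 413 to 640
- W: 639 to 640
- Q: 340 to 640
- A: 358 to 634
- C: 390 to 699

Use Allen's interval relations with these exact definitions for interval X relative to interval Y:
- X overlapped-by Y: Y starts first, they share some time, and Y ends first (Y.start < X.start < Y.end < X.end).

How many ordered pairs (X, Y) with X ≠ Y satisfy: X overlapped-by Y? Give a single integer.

3

Checking all 30 ordered pairs for relation 'overlapped-by'; matching pairs in alphabetical order:
(C, A): C overlapped-by A ✓
(C, Q): C overlapped-by Q ✓
(L, A): L overlapped-by A ✓
Count: 3.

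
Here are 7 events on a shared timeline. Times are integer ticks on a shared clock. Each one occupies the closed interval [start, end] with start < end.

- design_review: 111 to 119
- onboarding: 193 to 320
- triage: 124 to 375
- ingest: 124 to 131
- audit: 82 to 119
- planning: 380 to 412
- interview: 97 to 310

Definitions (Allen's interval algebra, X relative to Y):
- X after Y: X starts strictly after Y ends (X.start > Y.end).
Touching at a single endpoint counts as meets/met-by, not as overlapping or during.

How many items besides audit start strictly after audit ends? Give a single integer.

Target audit = [82, 119].
design_review [111, 119] → finishes → no.
ingest [124, 131] → after → counts.
interview [97, 310] → overlapped-by → no.
onboarding [193, 320] → after → counts.
planning [380, 412] → after → counts.
triage [124, 375] → after → counts.
Total: 4.

4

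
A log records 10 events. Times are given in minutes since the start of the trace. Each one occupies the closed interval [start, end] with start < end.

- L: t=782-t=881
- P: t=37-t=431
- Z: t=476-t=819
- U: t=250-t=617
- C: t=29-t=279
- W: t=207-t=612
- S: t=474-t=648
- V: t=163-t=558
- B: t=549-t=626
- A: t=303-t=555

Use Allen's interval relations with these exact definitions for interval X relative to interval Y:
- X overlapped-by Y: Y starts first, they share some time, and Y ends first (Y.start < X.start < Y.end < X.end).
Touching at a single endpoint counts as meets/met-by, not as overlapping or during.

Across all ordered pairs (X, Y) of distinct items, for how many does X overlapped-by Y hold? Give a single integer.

25

Checking all 90 ordered pairs for relation 'overlapped-by'; matching pairs in alphabetical order:
(A, P): A overlapped-by P ✓
(B, A): B overlapped-by A ✓
(B, U): B overlapped-by U ✓
(B, V): B overlapped-by V ✓
(B, W): B overlapped-by W ✓
(L, Z): L overlapped-by Z ✓
(P, C): P overlapped-by C ✓
(S, A): S overlapped-by A ✓
(S, U): S overlapped-by U ✓
(S, V): S overlapped-by V ✓
(S, W): S overlapped-by W ✓
(U, C): U overlapped-by C ✓
(U, P): U overlapped-by P ✓
(U, V): U overlapped-by V ✓
(U, W): U overlapped-by W ✓
(V, C): V overlapped-by C ✓
(V, P): V overlapped-by P ✓
(W, C): W overlapped-by C ✓
(W, P): W overlapped-by P ✓
(W, V): W overlapped-by V ✓
(Z, A): Z overlapped-by A ✓
(Z, S): Z overlapped-by S ✓
(Z, U): Z overlapped-by U ✓
(Z, V): Z overlapped-by V ✓
... plus 1 further pairs not listed.
Count: 25.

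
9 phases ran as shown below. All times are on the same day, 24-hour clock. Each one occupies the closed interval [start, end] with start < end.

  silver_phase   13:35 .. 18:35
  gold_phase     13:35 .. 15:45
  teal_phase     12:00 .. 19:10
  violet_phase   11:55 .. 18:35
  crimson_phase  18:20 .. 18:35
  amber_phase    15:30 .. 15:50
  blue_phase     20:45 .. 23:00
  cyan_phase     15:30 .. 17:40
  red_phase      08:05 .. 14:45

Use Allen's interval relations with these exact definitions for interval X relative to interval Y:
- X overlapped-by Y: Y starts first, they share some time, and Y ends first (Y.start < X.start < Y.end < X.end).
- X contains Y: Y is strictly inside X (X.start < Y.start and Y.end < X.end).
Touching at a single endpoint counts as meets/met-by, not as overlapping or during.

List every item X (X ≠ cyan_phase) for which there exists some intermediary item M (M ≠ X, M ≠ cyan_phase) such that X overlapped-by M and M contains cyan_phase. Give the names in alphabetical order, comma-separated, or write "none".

teal_phase

Target cyan_phase = [15:30, 17:40].
Intermediaries M with M contains cyan_phase: silver_phase, teal_phase, violet_phase.
Via silver_phase — items with X overlapped-by silver_phase: none.
Via teal_phase — items with X overlapped-by teal_phase: none.
Via violet_phase — items with X overlapped-by violet_phase: teal_phase.
Union: teal_phase.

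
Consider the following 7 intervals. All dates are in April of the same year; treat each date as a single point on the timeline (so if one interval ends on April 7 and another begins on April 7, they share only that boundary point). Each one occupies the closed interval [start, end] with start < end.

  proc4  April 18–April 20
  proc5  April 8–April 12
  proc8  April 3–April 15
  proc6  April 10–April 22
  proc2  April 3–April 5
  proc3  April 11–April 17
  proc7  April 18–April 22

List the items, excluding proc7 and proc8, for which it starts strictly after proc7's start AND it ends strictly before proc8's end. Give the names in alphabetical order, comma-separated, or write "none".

none

Conditions: its start is strictly after proc7's start (X.start > April 18) AND its end is strictly before proc8's end (X.end < April 15).
proc2: start April 3 > April 18? ✗; end April 5 < April 15? ✓ → no.
proc3: start April 11 > April 18? ✗; end April 17 < April 15? ✗ → no.
proc4: start April 18 > April 18? ✗; end April 20 < April 15? ✗ → no.
proc5: start April 8 > April 18? ✗; end April 12 < April 15? ✓ → no.
proc6: start April 10 > April 18? ✗; end April 22 < April 15? ✗ → no.
Result: none.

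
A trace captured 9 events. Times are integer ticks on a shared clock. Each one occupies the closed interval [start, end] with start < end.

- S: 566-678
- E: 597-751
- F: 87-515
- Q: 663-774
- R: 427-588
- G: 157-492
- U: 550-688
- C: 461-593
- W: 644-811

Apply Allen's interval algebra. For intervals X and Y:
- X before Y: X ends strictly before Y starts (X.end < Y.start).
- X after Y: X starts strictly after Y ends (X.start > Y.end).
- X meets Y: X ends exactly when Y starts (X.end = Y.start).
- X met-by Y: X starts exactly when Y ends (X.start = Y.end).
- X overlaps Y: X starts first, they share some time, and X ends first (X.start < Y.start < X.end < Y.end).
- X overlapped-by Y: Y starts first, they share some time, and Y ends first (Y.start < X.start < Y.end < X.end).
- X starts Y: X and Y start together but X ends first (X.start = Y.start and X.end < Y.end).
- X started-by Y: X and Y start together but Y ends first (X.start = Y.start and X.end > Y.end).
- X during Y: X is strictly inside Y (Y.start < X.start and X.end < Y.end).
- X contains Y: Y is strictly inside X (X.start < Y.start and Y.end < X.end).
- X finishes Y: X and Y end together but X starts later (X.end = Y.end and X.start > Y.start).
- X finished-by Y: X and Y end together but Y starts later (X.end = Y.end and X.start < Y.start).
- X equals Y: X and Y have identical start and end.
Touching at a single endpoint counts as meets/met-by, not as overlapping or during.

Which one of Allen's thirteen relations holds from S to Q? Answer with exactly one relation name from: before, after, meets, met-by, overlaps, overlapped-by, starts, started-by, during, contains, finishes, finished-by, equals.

S = [566, 678]; Q = [663, 774].
Compare endpoints: S.start < Q.start, S.start < Q.end, S.end > Q.start, S.end < Q.end.
That pattern is 'overlaps'.

overlaps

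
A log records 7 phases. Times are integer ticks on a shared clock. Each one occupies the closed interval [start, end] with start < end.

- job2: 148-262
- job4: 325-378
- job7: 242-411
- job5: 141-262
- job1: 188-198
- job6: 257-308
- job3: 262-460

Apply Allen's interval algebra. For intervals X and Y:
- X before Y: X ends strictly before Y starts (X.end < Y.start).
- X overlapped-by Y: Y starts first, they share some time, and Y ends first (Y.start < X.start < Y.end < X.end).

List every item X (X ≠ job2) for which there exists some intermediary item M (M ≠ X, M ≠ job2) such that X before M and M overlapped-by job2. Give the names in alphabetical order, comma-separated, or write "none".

job1

Target job2 = [148, 262].
Intermediaries M with M overlapped-by job2: job6, job7.
Via job6 — items with X before job6: job1.
Via job7 — items with X before job7: job1.
Union: job1.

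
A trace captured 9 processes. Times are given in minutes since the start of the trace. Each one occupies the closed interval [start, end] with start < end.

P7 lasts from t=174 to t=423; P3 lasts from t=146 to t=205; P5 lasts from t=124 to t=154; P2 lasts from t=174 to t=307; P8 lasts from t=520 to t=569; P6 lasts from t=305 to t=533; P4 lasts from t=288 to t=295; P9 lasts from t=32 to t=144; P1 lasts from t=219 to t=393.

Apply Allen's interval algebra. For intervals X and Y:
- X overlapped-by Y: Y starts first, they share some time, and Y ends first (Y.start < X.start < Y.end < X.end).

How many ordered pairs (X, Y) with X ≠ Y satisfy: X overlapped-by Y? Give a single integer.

Checking all 72 ordered pairs for relation 'overlapped-by'; matching pairs in alphabetical order:
(P1, P2): P1 overlapped-by P2 ✓
(P2, P3): P2 overlapped-by P3 ✓
(P3, P5): P3 overlapped-by P5 ✓
(P5, P9): P5 overlapped-by P9 ✓
(P6, P1): P6 overlapped-by P1 ✓
(P6, P2): P6 overlapped-by P2 ✓
(P6, P7): P6 overlapped-by P7 ✓
(P7, P3): P7 overlapped-by P3 ✓
(P8, P6): P8 overlapped-by P6 ✓
Count: 9.

9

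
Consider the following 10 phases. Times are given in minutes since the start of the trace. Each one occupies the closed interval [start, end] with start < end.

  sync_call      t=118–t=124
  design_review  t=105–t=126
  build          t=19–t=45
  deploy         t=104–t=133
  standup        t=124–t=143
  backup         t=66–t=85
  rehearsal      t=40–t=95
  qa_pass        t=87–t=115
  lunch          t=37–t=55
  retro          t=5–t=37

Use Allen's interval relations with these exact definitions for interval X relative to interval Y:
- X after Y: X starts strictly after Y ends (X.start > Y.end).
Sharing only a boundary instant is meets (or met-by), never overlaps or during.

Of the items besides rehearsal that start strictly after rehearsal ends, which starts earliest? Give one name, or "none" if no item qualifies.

deploy

Target rehearsal = [t=40, t=95].
backup [t=66, t=85] → during → excluded.
build [t=19, t=45] → overlaps → excluded.
deploy [t=104, t=133] → after → candidate.
design_review [t=105, t=126] → after → candidate.
lunch [t=37, t=55] → overlaps → excluded.
qa_pass [t=87, t=115] → overlapped-by → excluded.
retro [t=5, t=37] → before → excluded.
standup [t=124, t=143] → after → candidate.
sync_call [t=118, t=124] → after → candidate.
Among candidates, earliest start is t=104 → deploy.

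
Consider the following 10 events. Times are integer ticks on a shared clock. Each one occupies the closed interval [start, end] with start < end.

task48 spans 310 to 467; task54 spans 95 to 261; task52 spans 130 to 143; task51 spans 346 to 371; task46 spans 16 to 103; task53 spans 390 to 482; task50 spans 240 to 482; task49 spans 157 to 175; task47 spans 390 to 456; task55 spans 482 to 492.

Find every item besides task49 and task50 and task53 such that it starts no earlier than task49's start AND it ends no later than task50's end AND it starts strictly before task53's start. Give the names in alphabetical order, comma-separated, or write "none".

task48, task51

Conditions: its start is no earlier than task49's start (X.start >= 157) AND its end is no later than task50's end (X.end <= 482) AND its start is strictly before task53's start (X.start < 390).
task46: start 16 >= 157? ✗; end 103 <= 482? ✓; start 16 < 390? ✓ → no.
task47: start 390 >= 157? ✓; end 456 <= 482? ✓; start 390 < 390? ✗ → no.
task48: start 310 >= 157? ✓; end 467 <= 482? ✓; start 310 < 390? ✓ → yes.
task51: start 346 >= 157? ✓; end 371 <= 482? ✓; start 346 < 390? ✓ → yes.
task52: start 130 >= 157? ✗; end 143 <= 482? ✓; start 130 < 390? ✓ → no.
task54: start 95 >= 157? ✗; end 261 <= 482? ✓; start 95 < 390? ✓ → no.
task55: start 482 >= 157? ✓; end 492 <= 482? ✗; start 482 < 390? ✗ → no.
Result: task48, task51.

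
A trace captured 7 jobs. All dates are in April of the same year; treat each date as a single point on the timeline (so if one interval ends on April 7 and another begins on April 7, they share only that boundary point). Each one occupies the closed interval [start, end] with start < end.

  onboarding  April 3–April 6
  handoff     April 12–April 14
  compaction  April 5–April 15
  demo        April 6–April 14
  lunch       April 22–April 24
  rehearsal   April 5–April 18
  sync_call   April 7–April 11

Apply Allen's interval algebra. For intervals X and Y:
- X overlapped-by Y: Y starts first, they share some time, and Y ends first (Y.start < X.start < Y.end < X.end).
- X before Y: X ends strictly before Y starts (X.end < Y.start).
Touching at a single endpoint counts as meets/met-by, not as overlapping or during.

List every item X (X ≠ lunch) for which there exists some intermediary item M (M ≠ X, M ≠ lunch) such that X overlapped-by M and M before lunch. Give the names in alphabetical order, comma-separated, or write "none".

Target lunch = [April 22, April 24].
Intermediaries M with M before lunch: compaction, demo, handoff, onboarding, rehearsal, sync_call.
Via compaction — items with X overlapped-by compaction: none.
Via demo — items with X overlapped-by demo: none.
Via handoff — items with X overlapped-by handoff: none.
Via onboarding — items with X overlapped-by onboarding: compaction, rehearsal.
Via rehearsal — items with X overlapped-by rehearsal: none.
Via sync_call — items with X overlapped-by sync_call: none.
Union: compaction, rehearsal.

compaction, rehearsal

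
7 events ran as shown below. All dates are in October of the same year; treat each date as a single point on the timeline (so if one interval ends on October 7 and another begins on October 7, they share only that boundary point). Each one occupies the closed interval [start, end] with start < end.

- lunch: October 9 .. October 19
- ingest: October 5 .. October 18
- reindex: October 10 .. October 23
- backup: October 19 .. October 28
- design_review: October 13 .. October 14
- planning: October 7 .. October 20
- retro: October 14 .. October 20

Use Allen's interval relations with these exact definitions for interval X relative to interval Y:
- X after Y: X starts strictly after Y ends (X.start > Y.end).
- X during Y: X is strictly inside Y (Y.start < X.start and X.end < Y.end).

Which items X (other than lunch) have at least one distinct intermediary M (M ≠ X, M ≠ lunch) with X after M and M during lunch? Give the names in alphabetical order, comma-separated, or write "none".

Target lunch = [October 9, October 19].
Intermediaries M with M during lunch: design_review.
Via design_review — items with X after design_review: backup.
Union: backup.

backup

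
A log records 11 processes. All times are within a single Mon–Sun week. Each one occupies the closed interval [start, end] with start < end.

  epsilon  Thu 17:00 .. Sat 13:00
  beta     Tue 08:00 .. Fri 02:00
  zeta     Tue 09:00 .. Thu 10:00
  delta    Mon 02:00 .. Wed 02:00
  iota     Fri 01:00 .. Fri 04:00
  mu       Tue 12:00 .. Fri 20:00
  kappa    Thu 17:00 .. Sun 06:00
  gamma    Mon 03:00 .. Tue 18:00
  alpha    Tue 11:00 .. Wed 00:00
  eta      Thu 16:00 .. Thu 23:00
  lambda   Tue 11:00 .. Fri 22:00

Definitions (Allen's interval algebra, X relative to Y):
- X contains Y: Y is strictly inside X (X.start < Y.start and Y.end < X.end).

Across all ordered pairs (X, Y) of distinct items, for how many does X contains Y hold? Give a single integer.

13

Checking all 110 ordered pairs for relation 'contains'; matching pairs in alphabetical order:
(beta, alpha): beta contains alpha ✓
(beta, eta): beta contains eta ✓
(beta, zeta): beta contains zeta ✓
(delta, alpha): delta contains alpha ✓
(delta, gamma): delta contains gamma ✓
(epsilon, iota): epsilon contains iota ✓
(kappa, iota): kappa contains iota ✓
(lambda, eta): lambda contains eta ✓
(lambda, iota): lambda contains iota ✓
(lambda, mu): lambda contains mu ✓
(mu, eta): mu contains eta ✓
(mu, iota): mu contains iota ✓
(zeta, alpha): zeta contains alpha ✓
Count: 13.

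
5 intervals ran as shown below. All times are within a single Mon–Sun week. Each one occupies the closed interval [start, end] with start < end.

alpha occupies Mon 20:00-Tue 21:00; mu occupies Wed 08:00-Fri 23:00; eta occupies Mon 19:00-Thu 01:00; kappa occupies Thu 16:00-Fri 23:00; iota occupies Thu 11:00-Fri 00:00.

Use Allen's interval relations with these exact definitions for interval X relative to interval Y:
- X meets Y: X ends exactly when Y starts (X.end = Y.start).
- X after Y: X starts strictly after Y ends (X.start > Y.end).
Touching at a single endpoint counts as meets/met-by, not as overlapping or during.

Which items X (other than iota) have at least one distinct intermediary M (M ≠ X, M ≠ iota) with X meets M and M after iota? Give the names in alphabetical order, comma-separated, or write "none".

none

Target iota = [Thu 11:00, Fri 00:00].
Intermediaries M with M after iota: none.
Union: none.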